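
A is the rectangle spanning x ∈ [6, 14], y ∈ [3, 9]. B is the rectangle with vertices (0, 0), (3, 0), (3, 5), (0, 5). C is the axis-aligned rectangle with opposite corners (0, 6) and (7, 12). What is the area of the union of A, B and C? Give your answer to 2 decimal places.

102.00

By inclusion–exclusion:
Individual areas: |A| = 48, |B| = 15, |C| = 42.
|A∩B| = 0 (no overlap).
|A∩C|: x∈[6,7], y∈[6,9] → 1·3 = 3.
|B∩C| = 0 (no overlap).
|A∩B∩C| = 0.
|A ∪ B ∪ C| = 105 − 3 + 0 = 102.00.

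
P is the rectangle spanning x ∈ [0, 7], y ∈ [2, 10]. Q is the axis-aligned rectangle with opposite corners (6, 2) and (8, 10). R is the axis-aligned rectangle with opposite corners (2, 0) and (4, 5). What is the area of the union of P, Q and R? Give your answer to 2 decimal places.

68.00

By inclusion–exclusion:
Individual areas: |P| = 56, |Q| = 16, |R| = 10.
|P∩Q|: x∈[6,7], y∈[2,10] → 1·8 = 8.
|P∩R|: x∈[2,4], y∈[2,5] → 2·3 = 6.
|Q∩R| = 0 (no overlap).
|P∩Q∩R| = 0.
|P ∪ Q ∪ R| = 82 − 14 + 0 = 68.00.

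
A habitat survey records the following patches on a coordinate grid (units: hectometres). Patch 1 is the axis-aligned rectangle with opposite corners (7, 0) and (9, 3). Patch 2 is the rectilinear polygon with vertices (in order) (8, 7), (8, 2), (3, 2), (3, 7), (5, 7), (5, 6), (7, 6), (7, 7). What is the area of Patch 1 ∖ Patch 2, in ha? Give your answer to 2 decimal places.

|Patch 1| = 6, |Patch 1∩Patch 2| = 1.
|Patch 1 ∖ Patch 2| = |Patch 1| − |Patch 1∩Patch 2| = 6 − 1 = 5.00.

5.00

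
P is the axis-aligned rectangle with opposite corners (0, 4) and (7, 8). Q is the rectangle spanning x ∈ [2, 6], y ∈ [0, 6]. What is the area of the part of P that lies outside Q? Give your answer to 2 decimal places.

|P∩Q|: x∈[2,6], y∈[4,6] → 4·2 = 8.
|P| = 28.
|P ∖ Q| = |P| − |P∩Q| = 28 − 8 = 20.00.

20.00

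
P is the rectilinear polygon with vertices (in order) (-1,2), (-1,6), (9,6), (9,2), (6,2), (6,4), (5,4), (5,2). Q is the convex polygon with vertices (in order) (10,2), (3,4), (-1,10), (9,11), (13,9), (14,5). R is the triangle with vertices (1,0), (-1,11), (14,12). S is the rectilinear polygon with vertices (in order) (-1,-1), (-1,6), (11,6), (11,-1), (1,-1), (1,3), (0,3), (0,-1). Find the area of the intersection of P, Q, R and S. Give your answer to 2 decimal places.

The intersection is the polygon with vertices (5,3.692), (4.782,3.491), (3,4), (1.667,6), (7.5,6), (5.333,4), (5,4).
By the shoelace formula its area is 8.71.

8.71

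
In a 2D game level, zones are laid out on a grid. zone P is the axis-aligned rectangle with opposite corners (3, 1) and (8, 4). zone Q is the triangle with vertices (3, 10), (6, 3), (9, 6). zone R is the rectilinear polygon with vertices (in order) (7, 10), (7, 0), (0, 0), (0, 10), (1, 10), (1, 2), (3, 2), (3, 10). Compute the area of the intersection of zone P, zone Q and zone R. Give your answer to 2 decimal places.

The intersection is the polygon with vertices (6,3), (5.571,4), (7,4).
By the shoelace formula its area is 0.71.

0.71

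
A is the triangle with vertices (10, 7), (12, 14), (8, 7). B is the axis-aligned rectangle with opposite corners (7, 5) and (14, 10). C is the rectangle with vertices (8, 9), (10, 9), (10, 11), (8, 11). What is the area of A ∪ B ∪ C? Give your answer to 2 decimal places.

39.21

By inclusion–exclusion:
Individual areas: |A| = 7, |B| = 35, |C| = 4.
|A∩B| = 4.7143.
|A∩C| = 0.6429.
|B∩C|: x∈[8,10], y∈[9,10] → 2·1 = 2.
|A∩B∩C| = 0.5714.
|A ∪ B ∪ C| = 46 − 7.3571 + 0.5714 = 39.21.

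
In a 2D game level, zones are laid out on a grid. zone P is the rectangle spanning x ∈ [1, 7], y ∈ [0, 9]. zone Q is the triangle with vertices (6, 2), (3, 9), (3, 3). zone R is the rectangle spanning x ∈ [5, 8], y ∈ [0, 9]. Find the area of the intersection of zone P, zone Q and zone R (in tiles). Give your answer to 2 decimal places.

The intersection is the polygon with vertices (5,2.333), (5,4.333), (6,2).
By the shoelace formula its area is 1.00.

1.00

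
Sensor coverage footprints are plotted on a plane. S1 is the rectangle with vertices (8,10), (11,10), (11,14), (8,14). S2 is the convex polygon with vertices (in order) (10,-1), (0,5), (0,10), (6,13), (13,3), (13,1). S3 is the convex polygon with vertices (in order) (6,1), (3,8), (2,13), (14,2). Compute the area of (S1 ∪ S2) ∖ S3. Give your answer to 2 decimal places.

|S1 ∪ S2| = 116.9929.
|(S1 ∪ S2) ∩ S3| = 52.2745.
|(S1 ∪ S2) ∖ S3| = 116.9929 − 52.2745 = 64.72.

64.72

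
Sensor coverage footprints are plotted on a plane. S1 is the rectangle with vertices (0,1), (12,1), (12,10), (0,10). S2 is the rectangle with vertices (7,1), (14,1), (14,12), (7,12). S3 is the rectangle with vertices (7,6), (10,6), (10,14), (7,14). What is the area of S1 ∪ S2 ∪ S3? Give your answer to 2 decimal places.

By inclusion–exclusion:
Individual areas: |S1| = 108, |S2| = 77, |S3| = 24.
|S1∩S2|: x∈[7,12], y∈[1,10] → 5·9 = 45.
|S1∩S3|: x∈[7,10], y∈[6,10] → 3·4 = 12.
|S2∩S3|: x∈[7,10], y∈[6,12] → 3·6 = 18.
|S1∩S2∩S3| = 12.
|S1 ∪ S2 ∪ S3| = 209 − 75 + 12 = 146.00.

146.00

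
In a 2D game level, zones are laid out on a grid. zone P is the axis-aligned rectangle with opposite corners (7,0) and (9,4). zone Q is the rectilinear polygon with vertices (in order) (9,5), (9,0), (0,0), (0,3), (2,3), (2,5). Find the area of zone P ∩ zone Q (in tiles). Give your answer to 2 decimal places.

8.00

The intersection is the polygon with vertices (9,0), (7,0), (7,4), (9,4).
By the shoelace formula its area is 8.00.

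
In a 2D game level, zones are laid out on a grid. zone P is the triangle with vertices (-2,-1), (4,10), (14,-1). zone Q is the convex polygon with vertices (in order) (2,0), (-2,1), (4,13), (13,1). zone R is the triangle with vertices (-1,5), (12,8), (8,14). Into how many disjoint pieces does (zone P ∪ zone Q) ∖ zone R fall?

(zone P ∪ zone Q) ∖ zone R splits into 2 disjoint pieces (area 91.0211, area 6.4286).

2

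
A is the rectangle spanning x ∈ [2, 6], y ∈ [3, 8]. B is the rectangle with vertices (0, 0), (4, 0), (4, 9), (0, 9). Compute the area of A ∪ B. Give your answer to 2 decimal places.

By inclusion–exclusion:
Individual areas: |A| = 20, |B| = 36.
|A∩B|: x∈[2,4], y∈[3,8] → 2·5 = 10.
|A ∪ B| = 56 − 10 = 46.00.

46.00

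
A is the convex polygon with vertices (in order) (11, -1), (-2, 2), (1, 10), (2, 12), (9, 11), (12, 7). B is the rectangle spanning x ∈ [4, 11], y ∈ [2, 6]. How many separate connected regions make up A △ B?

1

A △ B is a single connected region.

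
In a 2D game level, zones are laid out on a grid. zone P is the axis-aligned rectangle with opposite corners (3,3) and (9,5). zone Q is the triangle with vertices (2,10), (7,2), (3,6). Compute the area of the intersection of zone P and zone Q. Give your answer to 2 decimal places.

The intersection is the polygon with vertices (5.125,5), (6.375,3), (6,3), (4,5).
By the shoelace formula its area is 1.50.

1.50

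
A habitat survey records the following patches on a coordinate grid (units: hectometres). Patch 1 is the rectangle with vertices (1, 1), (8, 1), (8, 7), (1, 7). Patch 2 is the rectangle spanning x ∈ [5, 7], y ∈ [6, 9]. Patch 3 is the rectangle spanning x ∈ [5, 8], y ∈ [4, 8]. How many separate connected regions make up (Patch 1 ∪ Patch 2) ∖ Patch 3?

2

(Patch 1 ∪ Patch 2) ∖ Patch 3 splits into 2 disjoint pieces (area 33, area 2).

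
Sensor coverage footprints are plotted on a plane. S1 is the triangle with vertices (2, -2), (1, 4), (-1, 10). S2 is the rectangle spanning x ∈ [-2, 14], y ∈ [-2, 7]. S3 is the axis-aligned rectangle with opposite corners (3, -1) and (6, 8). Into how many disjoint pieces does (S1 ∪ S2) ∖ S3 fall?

(S1 ∪ S2) ∖ S3 is a single connected region.

1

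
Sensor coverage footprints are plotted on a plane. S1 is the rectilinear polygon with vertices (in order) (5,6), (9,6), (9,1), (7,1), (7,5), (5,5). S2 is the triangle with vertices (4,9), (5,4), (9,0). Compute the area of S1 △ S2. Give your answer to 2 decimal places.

|S1| = 12, |S2| = 8, |S1∩S2| = 2.3222.
|S1 △ S2| = |S1| + |S2| − 2·|S1∩S2| = 12 + 8 − 4.6444 = 15.36.

15.36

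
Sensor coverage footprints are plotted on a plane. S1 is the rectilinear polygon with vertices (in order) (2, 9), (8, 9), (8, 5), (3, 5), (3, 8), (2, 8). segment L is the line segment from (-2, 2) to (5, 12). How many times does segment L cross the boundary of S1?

The segment meets the boundary at (2.9,9), (2.2,8).

2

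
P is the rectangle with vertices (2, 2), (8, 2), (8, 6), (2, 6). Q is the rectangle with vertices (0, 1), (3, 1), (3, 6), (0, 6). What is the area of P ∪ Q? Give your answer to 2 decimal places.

By inclusion–exclusion:
Individual areas: |P| = 24, |Q| = 15.
|P∩Q|: x∈[2,3], y∈[2,6] → 1·4 = 4.
|P ∪ Q| = 39 − 4 = 35.00.

35.00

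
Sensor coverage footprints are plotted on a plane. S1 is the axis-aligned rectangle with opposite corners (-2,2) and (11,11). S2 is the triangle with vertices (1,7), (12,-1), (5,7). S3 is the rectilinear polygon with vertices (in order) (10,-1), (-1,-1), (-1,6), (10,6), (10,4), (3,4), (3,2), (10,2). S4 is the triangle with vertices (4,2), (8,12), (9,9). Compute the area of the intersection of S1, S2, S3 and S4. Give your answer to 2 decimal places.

1.55

The intersection is the polygon with vertices (5.875,6), (6.416,5.382), (5.429,4), (5.125,4), (4.873,4.183), (5.6,6).
By the shoelace formula its area is 1.55.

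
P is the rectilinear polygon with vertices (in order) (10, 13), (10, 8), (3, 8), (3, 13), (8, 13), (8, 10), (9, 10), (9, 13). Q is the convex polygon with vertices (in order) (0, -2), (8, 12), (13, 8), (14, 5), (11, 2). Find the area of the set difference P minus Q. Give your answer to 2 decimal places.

22.63

|P| = 32, |P∩Q| = 9.3714.
|P ∖ Q| = |P| − |P∩Q| = 32 − 9.3714 = 22.63.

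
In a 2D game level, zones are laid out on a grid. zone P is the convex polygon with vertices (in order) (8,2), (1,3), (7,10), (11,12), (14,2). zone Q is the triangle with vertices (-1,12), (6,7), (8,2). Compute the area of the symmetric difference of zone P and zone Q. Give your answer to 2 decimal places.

73.90

|zone P| = 74.5, |zone Q| = 12.5, |zone P∩zone Q| = 6.5517.
|zone P △ zone Q| = |zone P| + |zone Q| − 2·|zone P∩zone Q| = 74.5 + 12.5 − 13.1033 = 73.90.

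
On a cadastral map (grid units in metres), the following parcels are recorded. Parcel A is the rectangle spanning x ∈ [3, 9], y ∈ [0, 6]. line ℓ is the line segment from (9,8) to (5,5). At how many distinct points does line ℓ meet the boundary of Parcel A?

1

The segment meets the boundary at (6.333,6).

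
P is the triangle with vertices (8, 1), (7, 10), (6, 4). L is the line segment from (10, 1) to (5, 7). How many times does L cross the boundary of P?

The segment meets the boundary at (6.25,5.5), (7.692,3.769).

2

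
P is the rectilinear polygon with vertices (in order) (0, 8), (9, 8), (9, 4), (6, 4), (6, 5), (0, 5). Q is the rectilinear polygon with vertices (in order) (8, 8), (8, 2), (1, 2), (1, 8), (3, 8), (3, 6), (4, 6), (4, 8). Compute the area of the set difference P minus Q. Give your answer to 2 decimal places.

9.00

|P| = 30, |P∩Q| = 21.
|P ∖ Q| = |P| − |P∩Q| = 30 − 21 = 9.00.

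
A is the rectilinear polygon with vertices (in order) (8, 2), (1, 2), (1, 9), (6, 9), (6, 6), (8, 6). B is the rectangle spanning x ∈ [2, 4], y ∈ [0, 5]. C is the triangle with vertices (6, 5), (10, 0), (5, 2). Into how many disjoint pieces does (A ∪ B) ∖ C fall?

1

(A ∪ B) ∖ C is a single connected region.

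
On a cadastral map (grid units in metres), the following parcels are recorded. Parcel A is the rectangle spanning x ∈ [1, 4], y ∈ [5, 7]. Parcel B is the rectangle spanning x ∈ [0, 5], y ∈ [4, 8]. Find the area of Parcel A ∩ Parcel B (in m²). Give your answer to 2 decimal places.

|Parcel A∩Parcel B|: x∈[1,4], y∈[5,7] → 3·2 = 6.

6.00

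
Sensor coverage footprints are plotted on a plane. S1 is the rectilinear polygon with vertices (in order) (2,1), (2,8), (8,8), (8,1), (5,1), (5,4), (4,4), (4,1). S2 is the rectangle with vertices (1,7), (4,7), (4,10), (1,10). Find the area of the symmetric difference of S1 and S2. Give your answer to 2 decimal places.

44.00

|S1| = 39, |S2| = 9, |S1∩S2| = 2.
|S1 △ S2| = |S1| + |S2| − 2·|S1∩S2| = 39 + 9 − 4 = 44.00.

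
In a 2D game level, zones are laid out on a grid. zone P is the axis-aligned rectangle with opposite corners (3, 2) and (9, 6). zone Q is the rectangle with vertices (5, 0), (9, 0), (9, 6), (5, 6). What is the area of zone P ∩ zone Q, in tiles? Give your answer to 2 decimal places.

16.00

|zone P∩zone Q|: x∈[5,9], y∈[2,6] → 4·4 = 16.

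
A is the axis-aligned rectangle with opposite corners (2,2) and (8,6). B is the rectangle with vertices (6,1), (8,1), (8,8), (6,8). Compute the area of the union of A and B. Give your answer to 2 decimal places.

30.00

By inclusion–exclusion:
Individual areas: |A| = 24, |B| = 14.
|A∩B|: x∈[6,8], y∈[2,6] → 2·4 = 8.
|A ∪ B| = 38 − 8 = 30.00.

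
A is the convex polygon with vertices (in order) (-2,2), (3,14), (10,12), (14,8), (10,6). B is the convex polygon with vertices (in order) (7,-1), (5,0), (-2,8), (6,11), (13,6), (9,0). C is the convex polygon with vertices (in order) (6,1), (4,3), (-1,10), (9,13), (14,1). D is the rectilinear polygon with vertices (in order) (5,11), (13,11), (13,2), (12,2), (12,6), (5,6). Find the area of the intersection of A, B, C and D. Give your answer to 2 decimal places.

20.96

The intersection is the polygon with vertices (11.458,7.102), (11.586,6.793), (10,6), (5,6), (5,10.625), (6,11).
By the shoelace formula its area is 20.96.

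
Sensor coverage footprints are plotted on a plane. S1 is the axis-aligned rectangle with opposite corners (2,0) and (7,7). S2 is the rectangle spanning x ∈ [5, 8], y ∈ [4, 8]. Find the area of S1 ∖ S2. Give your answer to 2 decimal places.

29.00

|S1∩S2|: x∈[5,7], y∈[4,7] → 2·3 = 6.
|S1| = 35.
|S1 ∖ S2| = |S1| − |S1∩S2| = 35 − 6 = 29.00.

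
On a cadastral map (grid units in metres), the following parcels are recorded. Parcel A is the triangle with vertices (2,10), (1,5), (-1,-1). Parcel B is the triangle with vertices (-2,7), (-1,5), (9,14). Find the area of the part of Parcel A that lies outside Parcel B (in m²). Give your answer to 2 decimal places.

1.70

|Parcel A| = 2, |Parcel A∩Parcel B| = 0.3005.
|Parcel A ∖ Parcel B| = |Parcel A| − |Parcel A∩Parcel B| = 2 − 0.3005 = 1.70.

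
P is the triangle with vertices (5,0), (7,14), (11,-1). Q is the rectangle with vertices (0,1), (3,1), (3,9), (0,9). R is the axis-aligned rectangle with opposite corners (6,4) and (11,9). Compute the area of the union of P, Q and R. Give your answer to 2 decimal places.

By inclusion–exclusion:
Individual areas: |P| = 43, |Q| = 24, |R| = 25.
|P∩Q| = 0.
|P∩R| = 14.7143.
|Q∩R| = 0 (no overlap).
|P∩Q∩R| = 0.
|P ∪ Q ∪ R| = 92 − 14.7143 + 0 = 77.29.

77.29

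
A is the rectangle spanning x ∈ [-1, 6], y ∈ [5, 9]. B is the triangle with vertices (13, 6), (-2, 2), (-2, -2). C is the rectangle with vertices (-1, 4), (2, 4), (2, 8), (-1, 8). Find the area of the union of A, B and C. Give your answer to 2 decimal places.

By inclusion–exclusion:
Individual areas: |A| = 28, |B| = 30, |C| = 12.
|A∩B| = 0.
|A∩C|: x∈[-1,2], y∈[5,8] → 3·3 = 9.
|B∩C| = 0.
|A∩B∩C| = 0.
|A ∪ B ∪ C| = 70 − 9 + 0 = 61.00.

61.00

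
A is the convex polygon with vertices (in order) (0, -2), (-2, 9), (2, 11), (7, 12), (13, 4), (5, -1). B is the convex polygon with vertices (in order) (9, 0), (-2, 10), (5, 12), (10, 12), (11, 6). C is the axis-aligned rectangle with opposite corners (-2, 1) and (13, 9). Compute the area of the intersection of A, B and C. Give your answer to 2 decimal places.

The intersection is the polygon with vertices (10.857,6.857), (11,6), (9.632,1.895), (8.2,1), (7.9,1), (-0.9,9), (9.25,9).
By the shoelace formula its area is 53.24.

53.24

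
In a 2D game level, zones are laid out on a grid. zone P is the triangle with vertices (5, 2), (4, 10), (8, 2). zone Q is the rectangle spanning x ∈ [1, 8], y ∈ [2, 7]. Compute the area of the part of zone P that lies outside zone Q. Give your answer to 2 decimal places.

|zone P| = 12, |zone P∩zone Q| = 10.3125.
|zone P ∖ zone Q| = |zone P| − |zone P∩zone Q| = 12 − 10.3125 = 1.69.

1.69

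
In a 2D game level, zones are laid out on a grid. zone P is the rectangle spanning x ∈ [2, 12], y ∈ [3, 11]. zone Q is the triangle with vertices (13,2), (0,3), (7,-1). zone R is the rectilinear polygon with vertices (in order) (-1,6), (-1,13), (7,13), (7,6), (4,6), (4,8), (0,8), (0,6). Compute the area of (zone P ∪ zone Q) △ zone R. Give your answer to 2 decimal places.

108.50

|zone P ∪ zone Q| = 102.5.
|(zone P ∪ zone Q) ∩ zone R| = 21.
|(zone P ∪ zone Q) △ zone R| = 102.5 + 48 − 42 = 108.50.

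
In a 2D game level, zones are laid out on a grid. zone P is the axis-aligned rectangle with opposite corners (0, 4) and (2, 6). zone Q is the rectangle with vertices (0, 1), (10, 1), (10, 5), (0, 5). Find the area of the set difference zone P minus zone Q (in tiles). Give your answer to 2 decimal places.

|zone P∩zone Q|: x∈[0,2], y∈[4,5] → 2·1 = 2.
|zone P| = 4.
|zone P ∖ zone Q| = |zone P| − |zone P∩zone Q| = 4 − 2 = 2.00.

2.00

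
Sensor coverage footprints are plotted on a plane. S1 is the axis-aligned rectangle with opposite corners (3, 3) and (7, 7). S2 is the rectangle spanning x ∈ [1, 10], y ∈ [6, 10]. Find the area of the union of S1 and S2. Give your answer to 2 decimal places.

48.00

By inclusion–exclusion:
Individual areas: |S1| = 16, |S2| = 36.
|S1∩S2|: x∈[3,7], y∈[6,7] → 4·1 = 4.
|S1 ∪ S2| = 52 − 4 = 48.00.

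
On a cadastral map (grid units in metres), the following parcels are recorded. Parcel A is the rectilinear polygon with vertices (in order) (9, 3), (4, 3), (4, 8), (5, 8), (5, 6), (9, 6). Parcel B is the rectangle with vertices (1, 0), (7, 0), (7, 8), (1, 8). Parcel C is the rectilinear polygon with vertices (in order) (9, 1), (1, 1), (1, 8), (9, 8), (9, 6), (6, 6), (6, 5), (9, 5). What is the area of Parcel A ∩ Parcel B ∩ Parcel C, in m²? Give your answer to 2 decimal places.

10.00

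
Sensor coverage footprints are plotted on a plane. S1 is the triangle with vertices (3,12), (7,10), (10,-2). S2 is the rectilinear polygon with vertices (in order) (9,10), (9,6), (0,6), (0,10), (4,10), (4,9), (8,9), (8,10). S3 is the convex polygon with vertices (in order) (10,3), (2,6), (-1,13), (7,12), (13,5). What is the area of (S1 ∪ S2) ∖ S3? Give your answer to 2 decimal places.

8.86

|S1 ∪ S2| = 45.875.
|(S1 ∪ S2) ∩ S3| = 37.0119.
|(S1 ∪ S2) ∖ S3| = 45.875 − 37.0119 = 8.86.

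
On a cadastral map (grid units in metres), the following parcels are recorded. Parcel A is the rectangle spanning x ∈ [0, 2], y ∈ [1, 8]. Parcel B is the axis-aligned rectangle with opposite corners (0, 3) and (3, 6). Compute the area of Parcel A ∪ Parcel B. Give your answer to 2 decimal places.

By inclusion–exclusion:
Individual areas: |Parcel A| = 14, |Parcel B| = 9.
|Parcel A∩Parcel B|: x∈[0,2], y∈[3,6] → 2·3 = 6.
|Parcel A ∪ Parcel B| = 23 − 6 = 17.00.

17.00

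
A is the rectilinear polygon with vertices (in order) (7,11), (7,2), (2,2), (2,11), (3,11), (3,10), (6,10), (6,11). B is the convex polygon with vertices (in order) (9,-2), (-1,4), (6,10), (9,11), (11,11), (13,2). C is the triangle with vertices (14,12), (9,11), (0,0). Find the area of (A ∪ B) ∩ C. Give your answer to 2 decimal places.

19.11

The region (A ∪ B) ∩ C is the polygon with vertices (11,11), (11.293,9.68), (2.333,2), (2,2), (2,2.2), (1.866,2.28), (9,11).
By the shoelace formula its area is 19.11.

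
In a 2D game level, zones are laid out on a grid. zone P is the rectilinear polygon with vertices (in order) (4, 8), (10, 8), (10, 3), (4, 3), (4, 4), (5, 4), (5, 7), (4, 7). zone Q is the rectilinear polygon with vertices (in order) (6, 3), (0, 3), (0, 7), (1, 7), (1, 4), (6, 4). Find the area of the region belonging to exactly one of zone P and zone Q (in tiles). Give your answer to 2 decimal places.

|zone P| = 27, |zone Q| = 9, |zone P∩zone Q| = 2.
|zone P △ zone Q| = |zone P| + |zone Q| − 2·|zone P∩zone Q| = 27 + 9 − 4 = 32.00.

32.00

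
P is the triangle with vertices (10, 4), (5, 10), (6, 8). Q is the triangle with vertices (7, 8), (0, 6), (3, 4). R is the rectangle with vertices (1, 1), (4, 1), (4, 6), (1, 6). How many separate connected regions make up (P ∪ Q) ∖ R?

1

(P ∪ Q) ∖ R is a single connected region.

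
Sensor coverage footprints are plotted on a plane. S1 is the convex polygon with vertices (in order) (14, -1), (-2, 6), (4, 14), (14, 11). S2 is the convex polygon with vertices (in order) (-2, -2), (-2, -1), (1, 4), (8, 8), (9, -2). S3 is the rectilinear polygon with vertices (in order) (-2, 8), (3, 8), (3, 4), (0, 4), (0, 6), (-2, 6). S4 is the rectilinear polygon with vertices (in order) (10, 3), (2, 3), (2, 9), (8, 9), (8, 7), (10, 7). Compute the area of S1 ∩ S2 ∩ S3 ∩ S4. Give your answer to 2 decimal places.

The intersection is the polygon with vertices (3,4), (2.571,4), (2,4.25), (2,4.571), (3,5.143).
By the shoelace formula its area is 0.79.

0.79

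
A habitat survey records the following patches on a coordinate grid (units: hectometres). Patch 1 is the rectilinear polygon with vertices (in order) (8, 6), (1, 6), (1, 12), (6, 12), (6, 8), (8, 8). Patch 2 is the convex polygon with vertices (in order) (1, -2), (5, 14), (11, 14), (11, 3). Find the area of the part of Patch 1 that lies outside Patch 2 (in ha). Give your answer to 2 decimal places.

16.50

|Patch 1| = 34, |Patch 1∩Patch 2| = 17.5.
|Patch 1 ∖ Patch 2| = |Patch 1| − |Patch 1∩Patch 2| = 34 − 17.5 = 16.50.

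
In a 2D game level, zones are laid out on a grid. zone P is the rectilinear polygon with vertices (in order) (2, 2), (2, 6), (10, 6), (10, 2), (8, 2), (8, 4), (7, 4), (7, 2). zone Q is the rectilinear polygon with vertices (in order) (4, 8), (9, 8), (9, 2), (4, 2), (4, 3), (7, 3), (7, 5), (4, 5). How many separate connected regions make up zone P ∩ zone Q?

zone P ∩ zone Q splits into 2 disjoint pieces (area 9, area 3).

2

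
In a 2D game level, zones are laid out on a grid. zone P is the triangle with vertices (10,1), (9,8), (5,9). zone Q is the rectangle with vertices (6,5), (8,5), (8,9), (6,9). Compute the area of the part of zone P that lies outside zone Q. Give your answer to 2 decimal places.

8.30

|zone P| = 13.5, |zone P∩zone Q| = 5.2.
|zone P ∖ zone Q| = |zone P| − |zone P∩zone Q| = 13.5 − 5.2 = 8.30.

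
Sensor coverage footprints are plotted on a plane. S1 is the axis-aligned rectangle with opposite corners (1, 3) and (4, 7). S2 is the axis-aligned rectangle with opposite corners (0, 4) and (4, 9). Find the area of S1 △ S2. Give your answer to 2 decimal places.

14.00

|S1∩S2|: x∈[1,4], y∈[4,7] → 3·3 = 9.
|S1 △ S2| = |S1| + |S2| − 2·|S1∩S2| = 12 + 20 − 18 = 14.00.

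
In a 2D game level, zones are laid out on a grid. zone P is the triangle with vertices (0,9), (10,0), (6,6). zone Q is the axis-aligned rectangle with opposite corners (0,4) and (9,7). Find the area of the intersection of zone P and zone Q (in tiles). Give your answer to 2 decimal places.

The intersection is the polygon with vertices (2.222,7), (4,7), (6,6), (7.333,4), (5.556,4).
By the shoelace formula its area is 6.67.

6.67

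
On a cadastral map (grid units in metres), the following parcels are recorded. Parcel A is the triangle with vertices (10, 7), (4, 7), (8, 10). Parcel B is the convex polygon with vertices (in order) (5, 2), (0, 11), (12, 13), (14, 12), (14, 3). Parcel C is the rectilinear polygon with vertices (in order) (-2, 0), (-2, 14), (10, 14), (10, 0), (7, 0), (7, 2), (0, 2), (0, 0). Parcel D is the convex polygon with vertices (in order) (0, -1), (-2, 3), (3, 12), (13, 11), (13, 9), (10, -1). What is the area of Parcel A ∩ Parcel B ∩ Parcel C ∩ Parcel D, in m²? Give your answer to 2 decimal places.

9.00

The intersection is the polygon with vertices (10,7), (4,7), (8,10).
By the shoelace formula its area is 9.00.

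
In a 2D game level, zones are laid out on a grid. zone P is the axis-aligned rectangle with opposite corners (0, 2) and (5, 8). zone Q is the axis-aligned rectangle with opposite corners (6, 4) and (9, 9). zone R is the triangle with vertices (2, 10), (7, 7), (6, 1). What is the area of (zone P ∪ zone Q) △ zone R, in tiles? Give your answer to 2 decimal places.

|zone P ∪ zone Q| = 45.
|(zone P ∪ zone Q) ∩ zone R| = 7.5639.
|(zone P ∪ zone Q) △ zone R| = 45 + 16.5 − 15.1278 = 46.37.

46.37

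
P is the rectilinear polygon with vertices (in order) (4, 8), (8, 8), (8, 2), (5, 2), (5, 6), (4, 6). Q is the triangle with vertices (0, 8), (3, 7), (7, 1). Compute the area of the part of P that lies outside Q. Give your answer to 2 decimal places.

|P| = 20, |P∩Q| = 0.8333.
|P ∖ Q| = |P| − |P∩Q| = 20 − 0.8333 = 19.17.

19.17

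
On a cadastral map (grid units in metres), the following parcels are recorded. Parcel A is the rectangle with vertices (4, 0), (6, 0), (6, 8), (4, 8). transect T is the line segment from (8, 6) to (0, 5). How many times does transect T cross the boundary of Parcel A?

2

The segment meets the boundary at (4,5.5), (6,5.75).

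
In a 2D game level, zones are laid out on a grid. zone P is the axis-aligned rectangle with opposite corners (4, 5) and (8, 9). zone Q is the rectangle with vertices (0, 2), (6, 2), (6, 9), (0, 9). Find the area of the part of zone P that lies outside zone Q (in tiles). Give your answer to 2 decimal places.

|zone P∩zone Q|: x∈[4,6], y∈[5,9] → 2·4 = 8.
|zone P| = 16.
|zone P ∖ zone Q| = |zone P| − |zone P∩zone Q| = 16 − 8 = 8.00.

8.00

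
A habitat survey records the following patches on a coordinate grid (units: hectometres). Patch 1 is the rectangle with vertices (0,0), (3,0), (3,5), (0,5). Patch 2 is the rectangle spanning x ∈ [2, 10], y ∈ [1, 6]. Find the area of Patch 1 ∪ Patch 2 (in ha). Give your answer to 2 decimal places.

51.00

By inclusion–exclusion:
Individual areas: |Patch 1| = 15, |Patch 2| = 40.
|Patch 1∩Patch 2|: x∈[2,3], y∈[1,5] → 1·4 = 4.
|Patch 1 ∪ Patch 2| = 55 − 4 = 51.00.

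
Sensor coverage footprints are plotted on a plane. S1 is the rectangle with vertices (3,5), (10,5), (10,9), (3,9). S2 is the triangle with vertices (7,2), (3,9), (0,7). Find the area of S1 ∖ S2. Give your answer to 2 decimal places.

|S1| = 28, |S1∩S2| = 4.5714.
|S1 ∖ S2| = |S1| − |S1∩S2| = 28 − 4.5714 = 23.43.

23.43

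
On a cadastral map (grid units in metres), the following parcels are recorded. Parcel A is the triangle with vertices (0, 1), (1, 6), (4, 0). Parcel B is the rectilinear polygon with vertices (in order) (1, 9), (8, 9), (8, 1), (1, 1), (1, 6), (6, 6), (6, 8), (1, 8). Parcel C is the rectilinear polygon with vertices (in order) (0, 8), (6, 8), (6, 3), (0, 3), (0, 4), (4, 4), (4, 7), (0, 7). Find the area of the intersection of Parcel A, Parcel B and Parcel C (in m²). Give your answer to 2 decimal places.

1.25

The intersection is the polygon with vertices (1,4), (2,4), (2.5,3), (1,3).
By the shoelace formula its area is 1.25.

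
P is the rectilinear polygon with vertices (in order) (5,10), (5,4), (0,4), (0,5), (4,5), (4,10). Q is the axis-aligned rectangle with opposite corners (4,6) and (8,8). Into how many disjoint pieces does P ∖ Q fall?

2

P ∖ Q splits into 2 disjoint pieces (area 2, area 6).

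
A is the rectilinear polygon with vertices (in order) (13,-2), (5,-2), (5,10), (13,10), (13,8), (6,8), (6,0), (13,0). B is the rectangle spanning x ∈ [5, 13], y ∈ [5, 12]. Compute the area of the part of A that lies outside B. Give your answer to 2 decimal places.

21.00

|A| = 40, |A∩B| = 19.
|A ∖ B| = |A| − |A∩B| = 40 − 19 = 21.00.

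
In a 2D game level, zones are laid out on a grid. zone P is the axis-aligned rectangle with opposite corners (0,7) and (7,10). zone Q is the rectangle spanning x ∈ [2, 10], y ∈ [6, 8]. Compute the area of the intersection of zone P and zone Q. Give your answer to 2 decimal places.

|zone P∩zone Q|: x∈[2,7], y∈[7,8] → 5·1 = 5.

5.00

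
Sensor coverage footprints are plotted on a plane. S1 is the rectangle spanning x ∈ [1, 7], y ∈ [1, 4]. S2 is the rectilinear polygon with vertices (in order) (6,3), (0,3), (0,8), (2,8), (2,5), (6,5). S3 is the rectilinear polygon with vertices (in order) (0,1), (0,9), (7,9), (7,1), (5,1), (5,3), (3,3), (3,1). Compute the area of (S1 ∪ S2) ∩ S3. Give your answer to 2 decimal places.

|S1 ∪ S2| = 31.
|(S1 ∪ S2) ∩ S3| = 27.00.

27.00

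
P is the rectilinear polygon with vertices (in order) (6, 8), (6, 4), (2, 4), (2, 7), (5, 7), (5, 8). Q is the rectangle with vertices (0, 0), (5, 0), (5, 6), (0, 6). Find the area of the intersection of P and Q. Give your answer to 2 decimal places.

6.00

The intersection is the polygon with vertices (2,4), (2,6), (5,6), (5,4).
By the shoelace formula its area is 6.00.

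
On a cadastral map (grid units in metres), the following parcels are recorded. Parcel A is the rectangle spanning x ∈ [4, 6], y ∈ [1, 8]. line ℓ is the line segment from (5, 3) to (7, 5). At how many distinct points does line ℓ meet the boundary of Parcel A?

1

The segment meets the boundary at (6,4).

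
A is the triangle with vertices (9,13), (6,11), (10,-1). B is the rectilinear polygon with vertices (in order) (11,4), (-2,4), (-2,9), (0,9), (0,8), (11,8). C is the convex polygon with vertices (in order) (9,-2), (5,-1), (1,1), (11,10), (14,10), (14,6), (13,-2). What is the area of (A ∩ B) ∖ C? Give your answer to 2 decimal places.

1.09

|A ∩ B| = 7.3333.
|(A ∩ B) ∩ C| = 6.2393.
|(A ∩ B) ∖ C| = 7.3333 − 6.2393 = 1.09.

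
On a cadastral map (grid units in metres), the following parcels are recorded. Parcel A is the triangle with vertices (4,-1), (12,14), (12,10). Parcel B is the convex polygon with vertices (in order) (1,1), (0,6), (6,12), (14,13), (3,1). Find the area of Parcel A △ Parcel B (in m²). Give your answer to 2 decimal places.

|Parcel A| = 16, |Parcel B| = 71.5, |Parcel A∩Parcel B| = 6.0094.
|Parcel A △ Parcel B| = |Parcel A| + |Parcel B| − 2·|Parcel A∩Parcel B| = 16 + 71.5 − 12.0189 = 75.48.

75.48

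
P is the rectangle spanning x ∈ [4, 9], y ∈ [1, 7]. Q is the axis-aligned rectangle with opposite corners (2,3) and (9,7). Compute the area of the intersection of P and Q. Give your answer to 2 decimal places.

|P∩Q|: x∈[4,9], y∈[3,7] → 5·4 = 20.

20.00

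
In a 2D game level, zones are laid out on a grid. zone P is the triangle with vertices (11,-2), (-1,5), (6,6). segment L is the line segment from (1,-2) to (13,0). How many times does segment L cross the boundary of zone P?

The segment meets the boundary at (10.057,-0.491), (8.778,-0.704).

2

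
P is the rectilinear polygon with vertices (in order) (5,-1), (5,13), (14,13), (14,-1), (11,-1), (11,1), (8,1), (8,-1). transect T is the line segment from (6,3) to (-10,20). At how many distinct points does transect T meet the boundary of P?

The segment meets the boundary at (5,4.062).

1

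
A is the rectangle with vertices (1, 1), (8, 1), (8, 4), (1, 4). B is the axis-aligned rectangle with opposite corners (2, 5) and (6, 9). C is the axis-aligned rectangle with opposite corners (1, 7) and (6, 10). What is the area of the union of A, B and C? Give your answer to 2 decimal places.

By inclusion–exclusion:
Individual areas: |A| = 21, |B| = 16, |C| = 15.
|A∩B| = 0 (no overlap).
|A∩C| = 0 (no overlap).
|B∩C|: x∈[2,6], y∈[7,9] → 4·2 = 8.
|A∩B∩C| = 0.
|A ∪ B ∪ C| = 52 − 8 + 0 = 44.00.

44.00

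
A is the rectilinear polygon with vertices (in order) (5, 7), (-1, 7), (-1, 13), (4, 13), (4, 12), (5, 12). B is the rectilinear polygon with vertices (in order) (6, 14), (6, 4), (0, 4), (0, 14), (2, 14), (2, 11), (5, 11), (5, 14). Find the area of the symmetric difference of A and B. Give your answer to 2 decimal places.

|A| = 35, |B| = 51, |A∩B| = 24.
|A △ B| = |A| + |B| − 2·|A∩B| = 35 + 51 − 48 = 38.00.

38.00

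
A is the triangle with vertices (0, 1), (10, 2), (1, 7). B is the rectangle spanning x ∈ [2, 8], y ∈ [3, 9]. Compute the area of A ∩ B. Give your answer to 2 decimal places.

The intersection is the polygon with vertices (8,3.111), (8,3), (2,3), (2,6.444).
By the shoelace formula its area is 10.67.

10.67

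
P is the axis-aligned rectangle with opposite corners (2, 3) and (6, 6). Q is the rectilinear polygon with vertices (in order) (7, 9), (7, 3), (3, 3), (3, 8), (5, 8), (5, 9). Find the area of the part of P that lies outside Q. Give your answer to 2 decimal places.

|P| = 12, |P∩Q| = 9.
|P ∖ Q| = |P| − |P∩Q| = 12 − 9 = 3.00.

3.00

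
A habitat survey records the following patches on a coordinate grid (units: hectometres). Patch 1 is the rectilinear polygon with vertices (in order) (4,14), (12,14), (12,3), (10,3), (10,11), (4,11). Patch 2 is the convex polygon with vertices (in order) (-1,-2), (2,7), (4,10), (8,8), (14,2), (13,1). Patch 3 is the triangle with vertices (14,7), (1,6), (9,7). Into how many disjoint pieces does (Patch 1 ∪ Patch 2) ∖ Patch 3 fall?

3

(Patch 1 ∪ Patch 2) ∖ Patch 3 splits into 3 disjoint pieces (area 32, area 83.2471, area 14.6957).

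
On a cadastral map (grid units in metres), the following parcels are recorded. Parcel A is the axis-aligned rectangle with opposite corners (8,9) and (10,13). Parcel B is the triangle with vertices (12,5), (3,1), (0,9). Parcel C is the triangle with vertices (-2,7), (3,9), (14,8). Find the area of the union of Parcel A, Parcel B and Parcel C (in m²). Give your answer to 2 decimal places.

By inclusion–exclusion:
Individual areas: |Parcel A| = 8, |Parcel B| = 42, |Parcel C| = 13.5.
|Parcel A∩Parcel B| = 0.
|Parcel A∩Parcel C| = 0.
|Parcel B∩Parcel C| = 3.0497.
|Parcel A∩Parcel B∩Parcel C| = 0.
|Parcel A ∪ Parcel B ∪ Parcel C| = 63.5 − 3.0497 + 0 = 60.45.

60.45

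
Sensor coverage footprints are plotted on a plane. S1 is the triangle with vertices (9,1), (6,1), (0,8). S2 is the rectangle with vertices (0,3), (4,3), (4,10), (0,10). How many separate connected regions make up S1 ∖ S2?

S1 ∖ S2 is a single connected region.

1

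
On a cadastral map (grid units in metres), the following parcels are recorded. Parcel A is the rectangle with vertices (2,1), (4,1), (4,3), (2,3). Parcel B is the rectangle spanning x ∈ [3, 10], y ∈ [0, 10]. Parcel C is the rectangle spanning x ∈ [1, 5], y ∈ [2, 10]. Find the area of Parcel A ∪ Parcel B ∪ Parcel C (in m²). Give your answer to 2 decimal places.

87.00

By inclusion–exclusion:
Individual areas: |Parcel A| = 4, |Parcel B| = 70, |Parcel C| = 32.
|Parcel A∩Parcel B|: x∈[3,4], y∈[1,3] → 1·2 = 2.
|Parcel A∩Parcel C|: x∈[2,4], y∈[2,3] → 2·1 = 2.
|Parcel B∩Parcel C|: x∈[3,5], y∈[2,10] → 2·8 = 16.
|Parcel A∩Parcel B∩Parcel C| = 1.
|Parcel A ∪ Parcel B ∪ Parcel C| = 106 − 20 + 1 = 87.00.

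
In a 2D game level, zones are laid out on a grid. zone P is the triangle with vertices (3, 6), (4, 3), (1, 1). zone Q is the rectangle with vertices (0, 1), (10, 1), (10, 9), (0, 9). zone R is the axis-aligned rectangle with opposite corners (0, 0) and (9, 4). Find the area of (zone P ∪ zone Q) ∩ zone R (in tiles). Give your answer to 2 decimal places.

The region (zone P ∪ zone Q) ∩ zone R is the polygon with vertices (0,4), (9,4), (9,1), (1,1), (0,1).
By the shoelace formula its area is 27.00.

27.00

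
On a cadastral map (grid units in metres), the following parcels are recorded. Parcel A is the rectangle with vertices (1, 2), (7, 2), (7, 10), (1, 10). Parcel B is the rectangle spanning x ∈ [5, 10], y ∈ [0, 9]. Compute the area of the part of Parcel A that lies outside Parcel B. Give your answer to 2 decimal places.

34.00

|Parcel A∩Parcel B|: x∈[5,7], y∈[2,9] → 2·7 = 14.
|Parcel A| = 48.
|Parcel A ∖ Parcel B| = |Parcel A| − |Parcel A∩Parcel B| = 48 − 14 = 34.00.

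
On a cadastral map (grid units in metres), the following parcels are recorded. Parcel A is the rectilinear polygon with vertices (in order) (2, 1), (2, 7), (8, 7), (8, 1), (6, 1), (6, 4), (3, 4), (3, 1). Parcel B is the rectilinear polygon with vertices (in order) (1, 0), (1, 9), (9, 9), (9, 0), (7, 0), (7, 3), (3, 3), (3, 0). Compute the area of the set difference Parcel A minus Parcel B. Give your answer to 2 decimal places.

2.00

|Parcel A| = 27, |Parcel A∩Parcel B| = 25.
|Parcel A ∖ Parcel B| = |Parcel A| − |Parcel A∩Parcel B| = 27 − 25 = 2.00.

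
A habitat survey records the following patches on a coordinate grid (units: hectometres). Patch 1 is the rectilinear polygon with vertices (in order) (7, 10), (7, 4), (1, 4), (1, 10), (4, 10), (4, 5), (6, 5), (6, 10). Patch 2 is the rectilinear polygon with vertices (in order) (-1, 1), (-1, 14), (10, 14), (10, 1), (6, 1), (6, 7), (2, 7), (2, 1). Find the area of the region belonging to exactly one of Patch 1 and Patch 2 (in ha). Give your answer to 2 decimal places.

|Patch 1| = 26, |Patch 2| = 119, |Patch 1∩Patch 2| = 18.
|Patch 1 △ Patch 2| = |Patch 1| + |Patch 2| − 2·|Patch 1∩Patch 2| = 26 + 119 − 36 = 109.00.

109.00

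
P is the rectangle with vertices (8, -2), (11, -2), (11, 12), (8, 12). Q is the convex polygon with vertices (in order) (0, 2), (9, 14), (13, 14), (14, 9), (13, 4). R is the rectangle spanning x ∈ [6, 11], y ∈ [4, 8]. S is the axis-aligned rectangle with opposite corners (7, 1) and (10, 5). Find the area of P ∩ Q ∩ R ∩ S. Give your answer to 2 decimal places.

2.00

The intersection is the polygon with vertices (8,4), (8,5), (10,5), (10,4).
By the shoelace formula its area is 2.00.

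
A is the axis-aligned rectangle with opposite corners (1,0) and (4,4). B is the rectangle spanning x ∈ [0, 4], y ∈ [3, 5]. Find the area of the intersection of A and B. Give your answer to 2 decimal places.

3.00

|A∩B|: x∈[1,4], y∈[3,4] → 3·1 = 3.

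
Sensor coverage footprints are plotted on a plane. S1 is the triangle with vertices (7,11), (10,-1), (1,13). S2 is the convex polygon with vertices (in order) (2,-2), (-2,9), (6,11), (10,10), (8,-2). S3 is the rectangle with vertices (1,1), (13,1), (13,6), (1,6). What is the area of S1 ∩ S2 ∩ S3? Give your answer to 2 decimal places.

7.67

The intersection is the polygon with vertices (8.544,1.265), (5.5,6), (8.25,6), (8.9,3.4).
By the shoelace formula its area is 7.67.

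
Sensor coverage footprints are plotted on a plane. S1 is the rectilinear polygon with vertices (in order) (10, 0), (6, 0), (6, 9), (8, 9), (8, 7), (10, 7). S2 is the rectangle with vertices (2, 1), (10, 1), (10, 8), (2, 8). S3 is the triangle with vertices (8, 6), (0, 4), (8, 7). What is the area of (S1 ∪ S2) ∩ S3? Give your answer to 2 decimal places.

The region (S1 ∪ S2) ∩ S3 is the polygon with vertices (2,4.75), (8,7), (8,6), (2,4.5).
By the shoelace formula its area is 3.75.

3.75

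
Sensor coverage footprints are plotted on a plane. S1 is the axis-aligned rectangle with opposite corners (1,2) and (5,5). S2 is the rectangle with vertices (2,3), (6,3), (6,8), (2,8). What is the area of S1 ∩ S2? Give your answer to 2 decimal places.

6.00

|S1∩S2|: x∈[2,5], y∈[3,5] → 3·2 = 6.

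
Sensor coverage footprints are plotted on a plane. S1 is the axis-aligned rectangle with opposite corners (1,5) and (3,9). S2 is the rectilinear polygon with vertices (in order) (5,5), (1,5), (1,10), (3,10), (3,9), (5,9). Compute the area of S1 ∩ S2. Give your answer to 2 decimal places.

8.00

The intersection is the polygon with vertices (3,5), (1,5), (1,9), (3,9).
By the shoelace formula its area is 8.00.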